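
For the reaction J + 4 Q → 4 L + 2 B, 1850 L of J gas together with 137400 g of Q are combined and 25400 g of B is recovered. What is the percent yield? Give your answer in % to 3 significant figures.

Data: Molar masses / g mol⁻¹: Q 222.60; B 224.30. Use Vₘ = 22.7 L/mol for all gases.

n(J) = 1850 / 22.7 = 81.50 mol
n(Q) = 137400 / 222.60 = 617.3 mol
n/ν → J: 81.50, Q: 154.3; J is limiting.
theoretical n(B) = (2/1) × 81.50 = 163.0 mol → 36560 g
% yield = 25400 / 36560 × 100 = 69.47 %

69.5 %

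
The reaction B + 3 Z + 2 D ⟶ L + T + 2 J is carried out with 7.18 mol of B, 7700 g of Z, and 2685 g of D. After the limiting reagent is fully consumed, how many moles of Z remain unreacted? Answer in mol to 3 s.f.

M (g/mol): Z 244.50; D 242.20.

n(B) = 7.180 mol
n(Z) = 7700 / 244.50 = 31.49 mol
n(D) = 2685 / 242.20 = 11.09 mol
n/ν for B = 7.180/1 = 7.180
n/ν for Z = 31.49/3 = 10.50
n/ν for D = 11.09/2 = 5.545
Smallest n/ν is D → limiting reagent.
Z consumed = (3/2) × 11.09 = 16.64 mol
Z remaining = 31.49 − 16.64 = 14.85 mol

14.9 mol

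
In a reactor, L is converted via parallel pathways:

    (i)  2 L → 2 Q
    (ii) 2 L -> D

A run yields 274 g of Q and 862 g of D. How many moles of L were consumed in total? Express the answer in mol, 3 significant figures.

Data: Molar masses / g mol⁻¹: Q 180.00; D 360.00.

6.31 mol

n(Q) = 274 / 180.00 = 1.522 mol
n(D) = 862 / 360.00 = 2.394 mol
n(L) via (i) = (2/2)×1.522 = 1.522 mol
n(L) via (ii) = (2/1)×2.394 = 4.788 mol
total n(L) = 1.522 + 4.788 = 6.310 mol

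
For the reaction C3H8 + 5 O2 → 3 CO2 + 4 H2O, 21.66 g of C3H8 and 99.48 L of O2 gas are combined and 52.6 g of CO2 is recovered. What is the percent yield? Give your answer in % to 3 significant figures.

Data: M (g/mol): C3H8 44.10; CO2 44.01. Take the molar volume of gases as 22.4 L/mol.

81.1 %

n(C3H8) = 21.66 / 44.10 = 0.4912 mol
n(O2) = 99.48 / 22.4 = 4.441 mol
n/ν → C3H8: 0.4912, O2: 0.8882; C3H8 is limiting.
theoretical n(CO2) = (3/1) × 0.4912 = 1.474 mol → 64.87 g
% yield = 52.6 / 64.87 × 100 = 81.09 %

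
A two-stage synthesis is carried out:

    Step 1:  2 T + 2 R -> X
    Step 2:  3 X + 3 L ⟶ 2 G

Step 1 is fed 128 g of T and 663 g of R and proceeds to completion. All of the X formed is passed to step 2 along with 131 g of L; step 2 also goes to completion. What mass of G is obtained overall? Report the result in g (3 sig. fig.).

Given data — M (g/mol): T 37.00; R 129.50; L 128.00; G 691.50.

472 g

Step 1:
n(T) = 128.0 / 37.00 = 3.459 mol
n(R) = 663.0 / 129.50 = 5.120 mol
n/ν for T = 3.459/2 = 1.730
n/ν for R = 5.120/2 = 2.560
Smallest n/ν is T → limiting reagent.
n(X) produced = (1/2) × 3.459 = 1.730 mol
Step 2:
n(X) available = 1.730 mol
n(L) = 131.0 / 128.00 = 1.023 mol
n/ν for X = 1.730/3 = 0.5767
n/ν for L = 1.023/3 = 0.3410
Smallest n/ν is L → limiting reagent.
n(G) = (2/3) × 1.023 = 0.6820 mol
mass = 0.6820 × 691.50 = 471.6 g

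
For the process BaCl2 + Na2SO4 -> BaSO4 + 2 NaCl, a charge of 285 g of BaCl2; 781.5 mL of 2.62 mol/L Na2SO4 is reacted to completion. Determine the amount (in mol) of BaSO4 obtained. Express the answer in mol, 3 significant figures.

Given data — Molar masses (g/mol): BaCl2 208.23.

1.37 mol

n(BaCl2) = 285.0 / 208.23 = 1.369 mol
n(Na2SO4) = 2.62 × 781.5/1000 = 2.048 mol
n/ν for BaCl2 = 1.369/1 = 1.369
n/ν for Na2SO4 = 2.048/1 = 2.048
Smallest n/ν is BaCl2 → limiting reagent.
n(BaSO4) = (1/1) × 1.369 = 1.369 mol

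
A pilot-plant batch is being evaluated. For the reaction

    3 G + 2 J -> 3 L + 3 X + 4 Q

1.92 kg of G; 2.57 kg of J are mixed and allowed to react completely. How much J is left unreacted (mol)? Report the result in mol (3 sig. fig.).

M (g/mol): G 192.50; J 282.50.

n(G) = 1.920×1000 / 192.50 = 9.974 mol
n(J) = 2.570×1000 / 282.50 = 9.097 mol
n/ν → G: 3.325, J: 4.549; G is limiting.
J consumed = (2/3) × 9.974 = 6.649 mol
J remaining = 9.097 − 6.649 = 2.448 mol

2.45 mol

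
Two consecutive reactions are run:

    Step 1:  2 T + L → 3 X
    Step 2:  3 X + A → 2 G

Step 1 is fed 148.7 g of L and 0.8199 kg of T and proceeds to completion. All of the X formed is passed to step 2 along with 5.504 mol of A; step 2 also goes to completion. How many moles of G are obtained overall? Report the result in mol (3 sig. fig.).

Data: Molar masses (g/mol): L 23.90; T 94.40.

Step 1:
n(L) = 148.7 / 23.90 = 6.222 mol
n(T) = 0.8199×1000 / 94.40 = 8.685 mol
n/ν for L = 6.222/1 = 6.222
n/ν for T = 8.685/2 = 4.343
Smallest n/ν is T → limiting reagent.
n(X) produced = (3/2) × 8.685 = 13.03 mol
Step 2:
n(X) available = 13.03 mol
n(A) = 5.504 mol
n/ν for X = 13.03/3 = 4.343
n/ν for A = 5.504/1 = 5.504
Smallest n/ν is X → limiting reagent.
n(G) = (2/3) × 13.03 = 8.687 mol

8.69 mol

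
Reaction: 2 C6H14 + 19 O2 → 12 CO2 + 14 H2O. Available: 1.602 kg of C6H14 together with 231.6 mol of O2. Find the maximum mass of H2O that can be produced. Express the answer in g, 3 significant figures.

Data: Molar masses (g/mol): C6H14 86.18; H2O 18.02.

2340 g

n(C6H14) = 1.602×1000 / 86.18 = 18.59 mol
n(O2) = 231.6 mol
n/ν → C6H14: 9.295, O2: 12.19; C6H14 is limiting.
n(H2O) = (14/2) × 18.59 = 130.1 mol
mass = 130.1 × 18.02 = 2344 g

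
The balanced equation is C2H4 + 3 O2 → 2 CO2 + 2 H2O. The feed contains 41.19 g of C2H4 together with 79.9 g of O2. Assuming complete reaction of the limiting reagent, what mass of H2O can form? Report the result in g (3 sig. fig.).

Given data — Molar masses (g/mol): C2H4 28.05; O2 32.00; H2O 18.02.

n(C2H4) = 41.19 / 28.05 = 1.468 mol
n(O2) = 79.90 / 32.00 = 2.497 mol
n/ν → C2H4: 1.468, O2: 0.8323; O2 is limiting.
n(H2O) = (2/3) × 2.497 = 1.665 mol
mass = 1.665 × 18.02 = 30.00 g

30.0 g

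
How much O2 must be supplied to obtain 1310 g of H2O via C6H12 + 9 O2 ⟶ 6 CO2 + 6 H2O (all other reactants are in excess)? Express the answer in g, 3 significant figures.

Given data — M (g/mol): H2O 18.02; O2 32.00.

n(H2O) = 1310 / 18.02 = 72.70 mol
n(O2) = (9/6) × 72.70 = 109.1 mol
mass = 109.1 × 32.00 = 3491 g

3490 g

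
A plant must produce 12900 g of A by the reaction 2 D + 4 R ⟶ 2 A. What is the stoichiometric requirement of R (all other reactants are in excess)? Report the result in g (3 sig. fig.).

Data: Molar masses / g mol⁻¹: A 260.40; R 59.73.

5920 g

n(A) = 12900 / 260.40 = 49.54 mol
n(R) = (4/2) × 49.54 = 99.08 mol
mass = 99.08 × 59.73 = 5918 g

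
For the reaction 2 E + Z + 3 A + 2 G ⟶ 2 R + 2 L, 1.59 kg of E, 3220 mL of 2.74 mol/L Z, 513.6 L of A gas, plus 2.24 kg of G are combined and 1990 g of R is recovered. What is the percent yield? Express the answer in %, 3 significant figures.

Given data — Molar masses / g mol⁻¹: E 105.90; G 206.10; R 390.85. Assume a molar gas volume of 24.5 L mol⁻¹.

46.8 %

n(E) = 1.590×1000 / 105.90 = 15.01 mol
n(Z) = 2.74 × 3220/1000 = 8.823 mol
n(A) = 513.6 / 24.5 = 20.96 mol
n(G) = 2.240×1000 / 206.10 = 10.87 mol
n/ν for E = 15.01/2 = 7.505
n/ν for Z = 8.823/1 = 8.823
n/ν for A = 20.96/3 = 6.987
n/ν for G = 10.87/2 = 5.435
Smallest n/ν is G → limiting reagent.
theoretical n(R) = (2/2) × 10.87 = 10.87 mol → 4249 g
% yield = 1990 / 4249 × 100 = 46.83 %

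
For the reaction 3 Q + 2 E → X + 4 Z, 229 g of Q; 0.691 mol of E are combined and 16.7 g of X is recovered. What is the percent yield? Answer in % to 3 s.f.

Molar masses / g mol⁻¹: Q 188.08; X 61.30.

n(Q) = 229.0 / 188.08 = 1.218 mol
n(E) = 0.6910 mol
n/ν for Q = 1.218/3 = 0.4060
n/ν for E = 0.6910/2 = 0.3455
Smallest n/ν is E → limiting reagent.
theoretical n(X) = (1/2) × 0.6910 = 0.3455 mol → 21.18 g
% yield = 16.7 / 21.18 × 100 = 78.85 %

78.9 %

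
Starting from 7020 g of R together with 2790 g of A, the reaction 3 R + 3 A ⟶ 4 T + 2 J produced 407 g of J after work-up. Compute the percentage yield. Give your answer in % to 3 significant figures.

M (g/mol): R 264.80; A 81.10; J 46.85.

n(R) = 7020 / 264.80 = 26.51 mol
n(A) = 2790 / 81.10 = 34.40 mol
n/ν → R: 8.837, A: 11.47; R is limiting.
theoretical n(J) = (2/3) × 26.51 = 17.67 mol → 827.8 g
% yield = 407 / 827.8 × 100 = 49.17 %

49.2 %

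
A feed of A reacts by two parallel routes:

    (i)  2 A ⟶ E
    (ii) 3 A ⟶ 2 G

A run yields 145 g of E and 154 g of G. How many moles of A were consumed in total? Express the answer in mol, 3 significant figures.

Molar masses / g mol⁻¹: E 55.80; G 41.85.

10.7 mol

n(E) = 145 / 55.80 = 2.599 mol
n(G) = 154 / 41.85 = 3.680 mol
n(A) via (i) = (2/1)×2.599 = 5.198 mol
n(A) via (ii) = (3/2)×3.680 = 5.520 mol
total n(A) = 5.198 + 5.520 = 10.72 mol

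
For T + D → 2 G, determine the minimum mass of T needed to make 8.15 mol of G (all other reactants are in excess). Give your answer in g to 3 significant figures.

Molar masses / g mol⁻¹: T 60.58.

247 g

n(G) = 8.150 mol
n(T) = (1/2) × 8.150 = 4.075 mol
mass = 4.075 × 60.58 = 246.9 g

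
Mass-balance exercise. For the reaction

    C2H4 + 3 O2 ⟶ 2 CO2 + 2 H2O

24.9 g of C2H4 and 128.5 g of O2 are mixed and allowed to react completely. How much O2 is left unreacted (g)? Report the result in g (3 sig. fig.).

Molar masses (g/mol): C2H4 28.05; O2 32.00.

n(C2H4) = 24.90 / 28.05 = 0.8877 mol
n(O2) = 128.5 / 32.00 = 4.016 mol
n/ν for C2H4 = 0.8877/1 = 0.8877
n/ν for O2 = 4.016/3 = 1.339
Smallest n/ν is C2H4 → limiting reagent.
O2 consumed = (3/1) × 0.8877 = 2.663 mol
O2 remaining = 4.016 − 2.663 = 1.353 mol
mass = 1.353 × 32.00 = 43.30 g

43.3 g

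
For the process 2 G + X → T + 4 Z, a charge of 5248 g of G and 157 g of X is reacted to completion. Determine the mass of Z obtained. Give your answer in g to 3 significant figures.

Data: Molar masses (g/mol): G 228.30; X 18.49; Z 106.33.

n(G) = 5248 / 228.30 = 22.99 mol
n(X) = 157.0 / 18.49 = 8.491 mol
n/ν for G = 22.99/2 = 11.50
n/ν for X = 8.491/1 = 8.491
Smallest n/ν is X → limiting reagent.
n(Z) = (4/1) × 8.491 = 33.96 mol
mass = 33.96 × 106.33 = 3611 g

3610 g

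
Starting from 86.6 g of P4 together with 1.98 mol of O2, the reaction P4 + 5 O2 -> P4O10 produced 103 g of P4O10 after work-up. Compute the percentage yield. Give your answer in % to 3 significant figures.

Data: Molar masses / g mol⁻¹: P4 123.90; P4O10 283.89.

n(P4) = 86.60 / 123.90 = 0.6990 mol
n(O2) = 1.980 mol
n/ν for P4 = 0.6990/1 = 0.6990
n/ν for O2 = 1.980/5 = 0.3960
Smallest n/ν is O2 → limiting reagent.
theoretical n(P4O10) = (1/5) × 1.980 = 0.3960 mol → 112.4 g
% yield = 103 / 112.4 × 100 = 91.64 %

91.6 %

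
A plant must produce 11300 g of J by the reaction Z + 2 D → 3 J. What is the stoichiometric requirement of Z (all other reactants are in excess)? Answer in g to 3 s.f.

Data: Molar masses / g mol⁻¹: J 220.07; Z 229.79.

3930 g

n(J) = 11300 / 220.07 = 51.35 mol
n(Z) = (1/3) × 51.35 = 17.12 mol
mass = 17.12 × 229.79 = 3934 g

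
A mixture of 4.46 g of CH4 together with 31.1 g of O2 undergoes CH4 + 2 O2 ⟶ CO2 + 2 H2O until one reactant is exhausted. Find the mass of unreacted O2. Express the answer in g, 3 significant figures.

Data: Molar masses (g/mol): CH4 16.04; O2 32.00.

n(CH4) = 4.460 / 16.04 = 0.2781 mol
n(O2) = 31.10 / 32.00 = 0.9719 mol
n/ν → CH4: 0.2781, O2: 0.4860; CH4 is limiting.
O2 consumed = (2/1) × 0.2781 = 0.5562 mol
O2 remaining = 0.9719 − 0.5562 = 0.4157 mol
mass = 0.4157 × 32.00 = 13.30 g

13.3 g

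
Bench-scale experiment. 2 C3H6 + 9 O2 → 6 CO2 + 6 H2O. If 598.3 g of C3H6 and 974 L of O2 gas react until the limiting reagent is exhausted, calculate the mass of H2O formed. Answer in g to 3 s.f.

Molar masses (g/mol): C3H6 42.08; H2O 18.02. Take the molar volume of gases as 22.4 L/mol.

522 g

n(C3H6) = 598.3 / 42.08 = 14.22 mol
n(O2) = 974.0 / 22.4 = 43.48 mol
n/ν for C3H6 = 14.22/2 = 7.110
n/ν for O2 = 43.48/9 = 4.831
Smallest n/ν is O2 → limiting reagent.
n(H2O) = (6/9) × 43.48 = 28.99 mol
mass = 28.99 × 18.02 = 522.4 g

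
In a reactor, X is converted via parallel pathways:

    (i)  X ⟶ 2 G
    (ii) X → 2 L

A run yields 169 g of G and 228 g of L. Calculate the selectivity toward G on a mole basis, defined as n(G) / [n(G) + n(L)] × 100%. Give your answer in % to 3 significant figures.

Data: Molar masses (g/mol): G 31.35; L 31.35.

42.6 %

n(G) = 169 / 31.35 = 5.391 mol
n(L) = 228 / 31.35 = 7.273 mol
selectivity = 5.391/(5.391+7.273) × 100 = 42.57 %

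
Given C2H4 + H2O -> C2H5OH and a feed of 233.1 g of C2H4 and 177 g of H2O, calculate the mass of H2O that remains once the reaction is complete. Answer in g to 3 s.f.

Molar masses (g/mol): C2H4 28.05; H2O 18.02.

n(C2H4) = 233.1 / 28.05 = 8.310 mol
n(H2O) = 177.0 / 18.02 = 9.822 mol
n/ν for C2H4 = 8.310/1 = 8.310
n/ν for H2O = 9.822/1 = 9.822
Smallest n/ν is C2H4 → limiting reagent.
H2O consumed = (1/1) × 8.310 = 8.310 mol
H2O remaining = 9.822 − 8.310 = 1.512 mol
mass = 1.512 × 18.02 = 27.25 g

27.3 g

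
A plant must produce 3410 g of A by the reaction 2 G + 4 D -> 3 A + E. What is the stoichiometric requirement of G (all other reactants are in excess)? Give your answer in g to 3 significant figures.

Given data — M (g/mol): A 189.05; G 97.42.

1170 g

n(A) = 3410 / 189.05 = 18.04 mol
n(G) = (2/3) × 18.04 = 12.03 mol
mass = 12.03 × 97.42 = 1172 g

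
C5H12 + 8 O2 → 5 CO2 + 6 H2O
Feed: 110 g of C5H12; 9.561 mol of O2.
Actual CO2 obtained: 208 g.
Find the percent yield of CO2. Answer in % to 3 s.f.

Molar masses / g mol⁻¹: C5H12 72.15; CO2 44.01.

n(C5H12) = 110.0 / 72.15 = 1.525 mol
n(O2) = 9.561 mol
n/ν → C5H12: 1.525, O2: 1.195; O2 is limiting.
theoretical n(CO2) = (5/8) × 9.561 = 5.976 mol → 263.0 g
% yield = 208 / 263.0 × 100 = 79.09 %

79.1 %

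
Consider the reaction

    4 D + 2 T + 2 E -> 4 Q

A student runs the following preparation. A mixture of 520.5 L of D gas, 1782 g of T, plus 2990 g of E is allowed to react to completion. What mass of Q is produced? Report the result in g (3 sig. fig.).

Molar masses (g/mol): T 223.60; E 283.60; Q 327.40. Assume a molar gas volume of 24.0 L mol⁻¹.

n(D) = 520.5 / 24.0 = 21.69 mol
n(T) = 1782 / 223.60 = 7.970 mol
n(E) = 2990 / 283.60 = 10.54 mol
n/ν → D: 5.423, T: 3.985, E: 5.270; T is limiting.
n(Q) = (4/2) × 7.970 = 15.94 mol
mass = 15.94 × 327.40 = 5219 g

5220 g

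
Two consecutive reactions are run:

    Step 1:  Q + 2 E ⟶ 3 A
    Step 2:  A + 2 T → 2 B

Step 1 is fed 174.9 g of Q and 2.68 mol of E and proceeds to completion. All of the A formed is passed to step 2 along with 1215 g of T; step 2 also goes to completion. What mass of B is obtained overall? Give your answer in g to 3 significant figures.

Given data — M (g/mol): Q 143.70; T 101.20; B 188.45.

Step 1:
n(Q) = 174.9 / 143.70 = 1.217 mol
n(E) = 2.680 mol
n/ν → Q: 1.217, E: 1.340; Q is limiting.
n(A) produced = (3/1) × 1.217 = 3.651 mol
Step 2:
n(A) available = 3.651 mol
n(T) = 1215 / 101.20 = 12.01 mol
n/ν → A: 3.651, T: 6.005; A is limiting.
n(B) = (2/1) × 3.651 = 7.302 mol
mass = 7.302 × 188.45 = 1376 g

1380 g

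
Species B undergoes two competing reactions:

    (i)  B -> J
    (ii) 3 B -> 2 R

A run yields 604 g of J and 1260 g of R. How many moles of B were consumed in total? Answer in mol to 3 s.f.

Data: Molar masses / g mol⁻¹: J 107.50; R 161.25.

17.3 mol

n(J) = 604 / 107.50 = 5.619 mol
n(R) = 1260 / 161.25 = 7.814 mol
n(B) via (i) = (1/1)×5.619 = 5.619 mol
n(B) via (ii) = (3/2)×7.814 = 11.72 mol
total n(B) = 5.619 + 11.72 = 17.34 mol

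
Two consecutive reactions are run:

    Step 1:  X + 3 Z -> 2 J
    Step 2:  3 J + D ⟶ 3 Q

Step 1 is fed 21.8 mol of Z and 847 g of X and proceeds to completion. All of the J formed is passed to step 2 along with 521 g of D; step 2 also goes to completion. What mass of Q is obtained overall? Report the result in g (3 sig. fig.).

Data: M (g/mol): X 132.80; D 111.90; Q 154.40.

Step 1:
n(Z) = 21.80 mol
n(X) = 847.0 / 132.80 = 6.378 mol
n/ν for Z = 21.80/3 = 7.267
n/ν for X = 6.378/1 = 6.378
Smallest n/ν is X → limiting reagent.
n(J) produced = (2/1) × 6.378 = 12.76 mol
Step 2:
n(J) available = 12.76 mol
n(D) = 521.0 / 111.90 = 4.656 mol
n/ν for J = 12.76/3 = 4.253
n/ν for D = 4.656/1 = 4.656
Smallest n/ν is J → limiting reagent.
n(Q) = (3/3) × 12.76 = 12.76 mol
mass = 12.76 × 154.40 = 1970 g

1970 g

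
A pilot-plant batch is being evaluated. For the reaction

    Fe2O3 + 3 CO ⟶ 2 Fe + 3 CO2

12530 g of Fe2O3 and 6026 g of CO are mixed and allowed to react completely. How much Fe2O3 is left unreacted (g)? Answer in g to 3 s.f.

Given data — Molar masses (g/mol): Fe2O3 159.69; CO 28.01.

1080 g

n(Fe2O3) = 12530 / 159.69 = 78.46 mol
n(CO) = 6026 / 28.01 = 215.1 mol
n/ν for Fe2O3 = 78.46/1 = 78.46
n/ν for CO = 215.1/3 = 71.70
Smallest n/ν is CO → limiting reagent.
Fe2O3 consumed = (1/3) × 215.1 = 71.70 mol
Fe2O3 remaining = 78.46 − 71.70 = 6.760 mol
mass = 6.760 × 159.69 = 1080 g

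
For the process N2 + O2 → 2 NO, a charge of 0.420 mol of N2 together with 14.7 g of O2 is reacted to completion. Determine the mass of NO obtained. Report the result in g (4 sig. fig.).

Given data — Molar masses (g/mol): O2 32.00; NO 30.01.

25.21 g

n(N2) = 0.4200 mol
n(O2) = 14.70 / 32.00 = 0.4594 mol
n/ν for N2 = 0.4200/1 = 0.4200
n/ν for O2 = 0.4594/1 = 0.4594
Smallest n/ν is N2 → limiting reagent.
n(NO) = (2/1) × 0.4200 = 0.8400 mol
mass = 0.8400 × 30.01 = 25.21 g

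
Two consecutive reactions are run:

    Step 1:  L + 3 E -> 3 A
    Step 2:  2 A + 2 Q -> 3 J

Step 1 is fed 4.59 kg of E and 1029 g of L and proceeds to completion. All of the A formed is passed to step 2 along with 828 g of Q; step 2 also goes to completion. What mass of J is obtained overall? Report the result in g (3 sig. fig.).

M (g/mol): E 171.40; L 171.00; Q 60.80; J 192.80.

3940 g

Step 1:
n(E) = 4.590×1000 / 171.40 = 26.78 mol
n(L) = 1029 / 171.00 = 6.018 mol
n/ν for E = 26.78/3 = 8.927
n/ν for L = 6.018/1 = 6.018
Smallest n/ν is L → limiting reagent.
n(A) produced = (3/1) × 6.018 = 18.05 mol
Step 2:
n(A) available = 18.05 mol
n(Q) = 828.0 / 60.80 = 13.62 mol
n/ν for A = 18.05/2 = 9.025
n/ν for Q = 13.62/2 = 6.810
Smallest n/ν is Q → limiting reagent.
n(J) = (3/2) × 13.62 = 20.43 mol
mass = 20.43 × 192.80 = 3939 g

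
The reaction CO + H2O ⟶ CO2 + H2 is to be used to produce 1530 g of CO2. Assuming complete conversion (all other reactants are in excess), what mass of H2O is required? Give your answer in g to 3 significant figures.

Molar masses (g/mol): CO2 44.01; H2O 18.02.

626 g

n(CO2) = 1530 / 44.01 = 34.76 mol
n(H2O) = (1/1) × 34.76 = 34.76 mol
mass = 34.76 × 18.02 = 626.4 g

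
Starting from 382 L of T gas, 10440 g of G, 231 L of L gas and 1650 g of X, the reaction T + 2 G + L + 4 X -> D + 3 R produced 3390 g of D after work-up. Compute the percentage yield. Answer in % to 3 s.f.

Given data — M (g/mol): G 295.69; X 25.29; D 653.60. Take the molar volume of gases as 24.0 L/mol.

53.9 %

n(T) = 382.0 / 24.0 = 15.92 mol
n(G) = 10440 / 295.69 = 35.31 mol
n(L) = 231.0 / 24.0 = 9.625 mol
n(X) = 1650 / 25.29 = 65.24 mol
n/ν for T = 15.92/1 = 15.92
n/ν for G = 35.31/2 = 17.66
n/ν for L = 9.625/1 = 9.625
n/ν for X = 65.24/4 = 16.31
Smallest n/ν is L → limiting reagent.
theoretical n(D) = (1/1) × 9.625 = 9.625 mol → 6291 g
% yield = 3390 / 6291 × 100 = 53.89 %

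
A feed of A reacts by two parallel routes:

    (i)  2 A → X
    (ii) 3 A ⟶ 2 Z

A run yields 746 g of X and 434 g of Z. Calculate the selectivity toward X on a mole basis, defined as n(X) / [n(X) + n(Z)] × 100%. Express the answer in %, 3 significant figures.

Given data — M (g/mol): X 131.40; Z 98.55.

n(X) = 746 / 131.40 = 5.677 mol
n(Z) = 434 / 98.55 = 4.404 mol
selectivity = 5.677/(5.677+4.404) × 100 = 56.31 %

56.3 %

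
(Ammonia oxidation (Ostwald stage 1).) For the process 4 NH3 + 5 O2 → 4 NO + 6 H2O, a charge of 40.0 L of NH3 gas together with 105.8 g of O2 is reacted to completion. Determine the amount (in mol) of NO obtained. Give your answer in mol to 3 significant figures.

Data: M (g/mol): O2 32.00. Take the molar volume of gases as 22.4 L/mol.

n(NH3) = 40.00 / 22.4 = 1.786 mol
n(O2) = 105.8 / 32.00 = 3.306 mol
n/ν → NH3: 0.4465, O2: 0.6612; NH3 is limiting.
n(NO) = (4/4) × 1.786 = 1.786 mol

1.79 mol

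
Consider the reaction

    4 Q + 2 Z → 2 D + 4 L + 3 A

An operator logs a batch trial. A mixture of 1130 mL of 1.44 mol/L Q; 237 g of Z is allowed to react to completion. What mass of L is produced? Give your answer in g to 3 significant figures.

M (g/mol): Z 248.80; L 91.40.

n(Q) = 1.44 × 1130/1000 = 1.627 mol
n(Z) = 237.0 / 248.80 = 0.9526 mol
n/ν for Q = 1.627/4 = 0.4068
n/ν for Z = 0.9526/2 = 0.4763
Smallest n/ν is Q → limiting reagent.
n(L) = (4/4) × 1.627 = 1.627 mol
mass = 1.627 × 91.40 = 148.7 g

149 g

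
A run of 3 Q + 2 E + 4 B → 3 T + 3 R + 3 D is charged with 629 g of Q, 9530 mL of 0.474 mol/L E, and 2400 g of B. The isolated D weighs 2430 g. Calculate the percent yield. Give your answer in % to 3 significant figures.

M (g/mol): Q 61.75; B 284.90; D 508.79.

75.6 %

n(Q) = 629.0 / 61.75 = 10.19 mol
n(E) = 0.474 × 9530/1000 = 4.517 mol
n(B) = 2400 / 284.90 = 8.424 mol
n/ν for Q = 10.19/3 = 3.397
n/ν for E = 4.517/2 = 2.259
n/ν for B = 8.424/4 = 2.106
Smallest n/ν is B → limiting reagent.
theoretical n(D) = (3/4) × 8.424 = 6.318 mol → 3215 g
% yield = 2430 / 3215 × 100 = 75.58 %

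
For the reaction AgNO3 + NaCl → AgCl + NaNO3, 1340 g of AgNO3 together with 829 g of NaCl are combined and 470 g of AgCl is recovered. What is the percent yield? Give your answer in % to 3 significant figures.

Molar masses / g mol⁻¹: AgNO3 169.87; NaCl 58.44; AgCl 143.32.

n(AgNO3) = 1340 / 169.87 = 7.888 mol
n(NaCl) = 829.0 / 58.44 = 14.19 mol
n/ν → AgNO3: 7.888, NaCl: 14.19; AgNO3 is limiting.
theoretical n(AgCl) = (1/1) × 7.888 = 7.888 mol → 1131 g
% yield = 470 / 1131 × 100 = 41.56 %

41.6 %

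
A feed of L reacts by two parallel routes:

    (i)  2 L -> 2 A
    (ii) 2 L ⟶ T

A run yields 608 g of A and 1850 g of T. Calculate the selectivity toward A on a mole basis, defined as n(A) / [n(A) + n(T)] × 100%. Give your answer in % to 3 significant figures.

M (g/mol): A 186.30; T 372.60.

n(A) = 608 / 186.30 = 3.264 mol
n(T) = 1850 / 372.60 = 4.965 mol
selectivity = 3.264/(3.264+4.965) × 100 = 39.66 %

39.7 %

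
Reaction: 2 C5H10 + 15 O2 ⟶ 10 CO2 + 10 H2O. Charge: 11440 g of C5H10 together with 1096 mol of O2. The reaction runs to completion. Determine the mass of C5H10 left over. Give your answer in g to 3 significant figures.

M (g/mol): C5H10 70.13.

n(C5H10) = 11440 / 70.13 = 163.1 mol
n(O2) = 1096 mol
n/ν → C5H10: 81.55, O2: 73.07; O2 is limiting.
C5H10 consumed = (2/15) × 1096 = 146.1 mol
C5H10 remaining = 163.1 − 146.1 = 17.00 mol
mass = 17.00 × 70.13 = 1192 g

1190 g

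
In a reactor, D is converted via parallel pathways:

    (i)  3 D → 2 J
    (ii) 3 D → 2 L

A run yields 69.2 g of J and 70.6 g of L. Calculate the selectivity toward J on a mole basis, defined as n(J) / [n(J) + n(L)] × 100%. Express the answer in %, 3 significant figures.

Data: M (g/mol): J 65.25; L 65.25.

49.5 %

n(J) = 69.2 / 65.25 = 1.061 mol
n(L) = 70.6 / 65.25 = 1.082 mol
selectivity = 1.061/(1.061+1.082) × 100 = 49.51 %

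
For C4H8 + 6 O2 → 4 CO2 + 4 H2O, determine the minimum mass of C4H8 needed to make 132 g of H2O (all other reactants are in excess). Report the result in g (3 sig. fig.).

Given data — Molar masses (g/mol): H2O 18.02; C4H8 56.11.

n(H2O) = 132 / 18.02 = 7.325 mol
n(C4H8) = (1/4) × 7.325 = 1.831 mol
mass = 1.831 × 56.11 = 102.7 g

103 g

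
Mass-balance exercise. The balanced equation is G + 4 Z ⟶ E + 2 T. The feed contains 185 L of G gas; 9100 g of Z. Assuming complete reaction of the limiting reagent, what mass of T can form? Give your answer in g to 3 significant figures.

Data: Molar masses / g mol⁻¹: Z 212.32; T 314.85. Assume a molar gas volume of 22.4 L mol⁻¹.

n(G) = 185.0 / 22.4 = 8.259 mol
n(Z) = 9100 / 212.32 = 42.86 mol
n/ν → G: 8.259, Z: 10.72; G is limiting.
n(T) = (2/1) × 8.259 = 16.52 mol
mass = 16.52 × 314.85 = 5201 g

5200 g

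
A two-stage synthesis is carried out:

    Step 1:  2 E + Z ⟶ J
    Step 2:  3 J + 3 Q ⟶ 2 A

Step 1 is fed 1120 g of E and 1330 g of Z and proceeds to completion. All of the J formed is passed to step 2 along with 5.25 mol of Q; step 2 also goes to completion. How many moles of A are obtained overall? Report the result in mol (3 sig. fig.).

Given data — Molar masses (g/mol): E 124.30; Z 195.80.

Step 1:
n(E) = 1120 / 124.30 = 9.010 mol
n(Z) = 1330 / 195.80 = 6.793 mol
n/ν for E = 9.010/2 = 4.505
n/ν for Z = 6.793/1 = 6.793
Smallest n/ν is E → limiting reagent.
n(J) produced = (1/2) × 9.010 = 4.505 mol
Step 2:
n(J) available = 4.505 mol
n(Q) = 5.250 mol
n/ν for J = 4.505/3 = 1.502
n/ν for Q = 5.250/3 = 1.750
Smallest n/ν is J → limiting reagent.
n(A) = (2/3) × 4.505 = 3.003 mol

3.00 mol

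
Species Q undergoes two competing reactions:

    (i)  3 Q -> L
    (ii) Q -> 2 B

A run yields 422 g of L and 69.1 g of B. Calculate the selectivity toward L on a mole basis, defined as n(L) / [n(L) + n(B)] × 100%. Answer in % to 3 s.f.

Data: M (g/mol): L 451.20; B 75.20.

n(L) = 422 / 451.20 = 0.9353 mol
n(B) = 69.1 / 75.20 = 0.9189 mol
selectivity = 0.9353/(0.9353+0.9189) × 100 = 50.44 %

50.4 %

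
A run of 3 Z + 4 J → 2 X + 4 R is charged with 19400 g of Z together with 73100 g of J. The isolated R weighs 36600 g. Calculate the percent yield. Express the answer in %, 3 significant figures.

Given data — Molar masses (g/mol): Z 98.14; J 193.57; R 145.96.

95.1 %

n(Z) = 19400 / 98.14 = 197.7 mol
n(J) = 73100 / 193.57 = 377.6 mol
n/ν for Z = 197.7/3 = 65.90
n/ν for J = 377.6/4 = 94.40
Smallest n/ν is Z → limiting reagent.
theoretical n(R) = (4/3) × 197.7 = 263.6 mol → 38480 g
% yield = 36600 / 38480 × 100 = 95.11 %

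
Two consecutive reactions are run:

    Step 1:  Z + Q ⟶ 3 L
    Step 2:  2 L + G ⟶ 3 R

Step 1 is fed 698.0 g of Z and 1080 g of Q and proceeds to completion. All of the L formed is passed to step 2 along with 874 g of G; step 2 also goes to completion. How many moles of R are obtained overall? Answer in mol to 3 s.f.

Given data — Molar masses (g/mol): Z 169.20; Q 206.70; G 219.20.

12.0 mol

Step 1:
n(Z) = 698.0 / 169.20 = 4.125 mol
n(Q) = 1080 / 206.70 = 5.225 mol
n/ν → Z: 4.125, Q: 5.225; Z is limiting.
n(L) produced = (3/1) × 4.125 = 12.38 mol
Step 2:
n(L) available = 12.38 mol
n(G) = 874.0 / 219.20 = 3.987 mol
n/ν → L: 6.190, G: 3.987; G is limiting.
n(R) = (3/1) × 3.987 = 11.96 mol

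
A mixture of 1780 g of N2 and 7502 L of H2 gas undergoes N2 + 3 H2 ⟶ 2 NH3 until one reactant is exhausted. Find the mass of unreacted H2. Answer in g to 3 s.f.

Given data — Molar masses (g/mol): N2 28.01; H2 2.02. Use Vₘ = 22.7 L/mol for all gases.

n(N2) = 1780 / 28.01 = 63.55 mol
n(H2) = 7502 / 22.7 = 330.5 mol
n/ν for N2 = 63.55/1 = 63.55
n/ν for H2 = 330.5/3 = 110.2
Smallest n/ν is N2 → limiting reagent.
H2 consumed = (3/1) × 63.55 = 190.7 mol
H2 remaining = 330.5 − 190.7 = 139.8 mol
mass = 139.8 × 2.02 = 282.4 g

282 g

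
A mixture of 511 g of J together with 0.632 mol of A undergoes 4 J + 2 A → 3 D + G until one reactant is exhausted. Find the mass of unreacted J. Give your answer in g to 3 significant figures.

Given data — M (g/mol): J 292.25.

n(J) = 511.0 / 292.25 = 1.749 mol
n(A) = 0.6320 mol
n/ν for J = 1.749/4 = 0.4373
n/ν for A = 0.6320/2 = 0.3160
Smallest n/ν is A → limiting reagent.
J consumed = (4/2) × 0.6320 = 1.264 mol
J remaining = 1.749 − 1.264 = 0.4850 mol
mass = 0.4850 × 292.25 = 141.7 g

142 g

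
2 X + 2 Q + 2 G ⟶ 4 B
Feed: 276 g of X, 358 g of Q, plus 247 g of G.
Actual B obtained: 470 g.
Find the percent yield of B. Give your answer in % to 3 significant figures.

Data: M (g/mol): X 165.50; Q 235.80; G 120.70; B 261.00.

59.3 %

n(X) = 276.0 / 165.50 = 1.668 mol
n(Q) = 358.0 / 235.80 = 1.518 mol
n(G) = 247.0 / 120.70 = 2.046 mol
n/ν for X = 1.668/2 = 0.8340
n/ν for Q = 1.518/2 = 0.7590
n/ν for G = 2.046/2 = 1.023
Smallest n/ν is Q → limiting reagent.
theoretical n(B) = (4/2) × 1.518 = 3.036 mol → 792.4 g
% yield = 470 / 792.4 × 100 = 59.31 %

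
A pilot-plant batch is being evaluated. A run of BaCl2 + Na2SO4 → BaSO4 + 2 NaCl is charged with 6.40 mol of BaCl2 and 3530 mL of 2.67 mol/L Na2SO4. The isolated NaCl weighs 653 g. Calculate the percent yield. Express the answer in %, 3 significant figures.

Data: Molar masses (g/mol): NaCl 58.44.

87.3 %

n(BaCl2) = 6.400 mol
n(Na2SO4) = 2.67 × 3530/1000 = 9.425 mol
n/ν for BaCl2 = 6.400/1 = 6.400
n/ν for Na2SO4 = 9.425/1 = 9.425
Smallest n/ν is BaCl2 → limiting reagent.
theoretical n(NaCl) = (2/1) × 6.400 = 12.80 mol → 748.0 g
% yield = 653 / 748.0 × 100 = 87.30 %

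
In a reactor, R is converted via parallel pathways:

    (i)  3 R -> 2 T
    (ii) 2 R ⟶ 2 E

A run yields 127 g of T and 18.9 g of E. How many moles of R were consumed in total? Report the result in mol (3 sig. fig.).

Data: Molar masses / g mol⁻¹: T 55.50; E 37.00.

3.94 mol

n(T) = 127 / 55.50 = 2.288 mol
n(E) = 18.9 / 37.00 = 0.5108 mol
n(R) via (i) = (3/2)×2.288 = 3.432 mol
n(R) via (ii) = (2/2)×0.5108 = 0.5108 mol
total n(R) = 3.432 + 0.5108 = 3.943 mol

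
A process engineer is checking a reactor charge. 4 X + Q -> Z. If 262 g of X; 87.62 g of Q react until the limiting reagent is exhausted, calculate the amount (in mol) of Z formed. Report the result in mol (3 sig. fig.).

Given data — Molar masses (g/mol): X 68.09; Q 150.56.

0.582 mol

n(X) = 262.0 / 68.09 = 3.848 mol
n(Q) = 87.62 / 150.56 = 0.5820 mol
n/ν for X = 3.848/4 = 0.9620
n/ν for Q = 0.5820/1 = 0.5820
Smallest n/ν is Q → limiting reagent.
n(Z) = (1/1) × 0.5820 = 0.5820 mol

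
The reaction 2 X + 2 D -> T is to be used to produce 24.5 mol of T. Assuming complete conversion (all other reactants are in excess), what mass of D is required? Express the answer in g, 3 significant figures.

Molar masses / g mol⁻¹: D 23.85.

1170 g

n(T) = 24.50 mol
n(D) = (2/1) × 24.50 = 49.00 mol
mass = 49.00 × 23.85 = 1169 g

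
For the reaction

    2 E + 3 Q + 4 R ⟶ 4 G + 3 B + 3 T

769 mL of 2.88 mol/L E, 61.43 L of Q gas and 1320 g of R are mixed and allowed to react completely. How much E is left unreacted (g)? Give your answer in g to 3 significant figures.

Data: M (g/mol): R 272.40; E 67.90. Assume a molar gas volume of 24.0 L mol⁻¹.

n(E) = 2.88 × 769.0/1000 = 2.215 mol
n(Q) = 61.43 / 24.0 = 2.560 mol
n(R) = 1320 / 272.40 = 4.846 mol
n/ν for E = 2.215/2 = 1.108
n/ν for Q = 2.560/3 = 0.8533
n/ν for R = 4.846/4 = 1.212
Smallest n/ν is Q → limiting reagent.
E consumed = (2/3) × 2.560 = 1.707 mol
E remaining = 2.215 − 1.707 = 0.5080 mol
mass = 0.5080 × 67.90 = 34.49 g

34.5 g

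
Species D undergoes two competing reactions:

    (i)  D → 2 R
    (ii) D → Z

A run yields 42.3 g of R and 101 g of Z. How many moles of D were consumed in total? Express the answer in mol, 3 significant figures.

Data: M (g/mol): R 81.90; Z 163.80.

n(R) = 42.3 / 81.90 = 0.5165 mol
n(Z) = 101 / 163.80 = 0.6166 mol
n(D) via (i) = (1/2)×0.5165 = 0.2583 mol
n(D) via (ii) = (1/1)×0.6166 = 0.6166 mol
total n(D) = 0.2583 + 0.6166 = 0.8749 mol

0.875 mol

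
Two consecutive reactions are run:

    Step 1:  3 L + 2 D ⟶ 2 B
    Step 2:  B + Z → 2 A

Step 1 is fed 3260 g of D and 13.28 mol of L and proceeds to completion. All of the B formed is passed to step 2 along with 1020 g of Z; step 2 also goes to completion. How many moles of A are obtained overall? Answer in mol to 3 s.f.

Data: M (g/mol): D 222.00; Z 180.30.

Step 1:
n(D) = 3260 / 222.00 = 14.68 mol
n(L) = 13.28 mol
n/ν for D = 14.68/2 = 7.340
n/ν for L = 13.28/3 = 4.427
Smallest n/ν is L → limiting reagent.
n(B) produced = (2/3) × 13.28 = 8.853 mol
Step 2:
n(B) available = 8.853 mol
n(Z) = 1020 / 180.30 = 5.657 mol
n/ν for B = 8.853/1 = 8.853
n/ν for Z = 5.657/1 = 5.657
Smallest n/ν is Z → limiting reagent.
n(A) = (2/1) × 5.657 = 11.31 mol

11.3 mol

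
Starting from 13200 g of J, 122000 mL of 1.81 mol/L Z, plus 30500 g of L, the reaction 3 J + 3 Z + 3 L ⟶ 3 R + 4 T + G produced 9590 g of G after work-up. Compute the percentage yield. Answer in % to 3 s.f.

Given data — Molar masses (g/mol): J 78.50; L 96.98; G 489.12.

n(J) = 13200 / 78.50 = 168.2 mol
n(Z) = 1.81 × 122000/1000 = 220.8 mol
n(L) = 30500 / 96.98 = 314.5 mol
n/ν for J = 168.2/3 = 56.07
n/ν for Z = 220.8/3 = 73.60
n/ν for L = 314.5/3 = 104.8
Smallest n/ν is J → limiting reagent.
theoretical n(G) = (1/3) × 168.2 = 56.07 mol → 27420 g
% yield = 9590 / 27420 × 100 = 34.97 %

35.0 %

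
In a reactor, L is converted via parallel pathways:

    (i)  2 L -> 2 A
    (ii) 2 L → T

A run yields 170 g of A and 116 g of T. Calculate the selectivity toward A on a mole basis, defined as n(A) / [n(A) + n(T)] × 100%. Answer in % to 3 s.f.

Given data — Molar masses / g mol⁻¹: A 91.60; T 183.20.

n(A) = 170 / 91.60 = 1.856 mol
n(T) = 116 / 183.20 = 0.6332 mol
selectivity = 1.856/(1.856+0.6332) × 100 = 74.56 %

74.6 %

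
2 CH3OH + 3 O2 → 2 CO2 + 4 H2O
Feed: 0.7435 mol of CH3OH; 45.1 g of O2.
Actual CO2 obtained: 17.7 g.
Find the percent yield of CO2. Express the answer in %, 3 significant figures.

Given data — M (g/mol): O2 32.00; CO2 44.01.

n(CH3OH) = 0.7435 mol
n(O2) = 45.10 / 32.00 = 1.409 mol
n/ν for CH3OH = 0.7435/2 = 0.3718
n/ν for O2 = 1.409/3 = 0.4697
Smallest n/ν is CH3OH → limiting reagent.
theoretical n(CO2) = (2/2) × 0.7435 = 0.7435 mol → 32.72 g
% yield = 17.7 / 32.72 × 100 = 54.10 %

54.1 %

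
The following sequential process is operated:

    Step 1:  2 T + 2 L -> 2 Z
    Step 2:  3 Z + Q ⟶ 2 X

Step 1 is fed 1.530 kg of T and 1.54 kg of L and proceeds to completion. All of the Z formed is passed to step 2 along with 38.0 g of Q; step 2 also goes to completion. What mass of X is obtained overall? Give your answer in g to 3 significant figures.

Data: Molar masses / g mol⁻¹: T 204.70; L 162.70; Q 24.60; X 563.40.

1740 g

Step 1:
n(T) = 1.530×1000 / 204.70 = 7.474 mol
n(L) = 1.540×1000 / 162.70 = 9.465 mol
n/ν for T = 7.474/2 = 3.737
n/ν for L = 9.465/2 = 4.733
Smallest n/ν is T → limiting reagent.
n(Z) produced = (2/2) × 7.474 = 7.474 mol
Step 2:
n(Z) available = 7.474 mol
n(Q) = 38.00 / 24.60 = 1.545 mol
n/ν for Z = 7.474/3 = 2.491
n/ν for Q = 1.545/1 = 1.545
Smallest n/ν is Q → limiting reagent.
n(X) = (2/1) × 1.545 = 3.090 mol
mass = 3.090 × 563.40 = 1741 g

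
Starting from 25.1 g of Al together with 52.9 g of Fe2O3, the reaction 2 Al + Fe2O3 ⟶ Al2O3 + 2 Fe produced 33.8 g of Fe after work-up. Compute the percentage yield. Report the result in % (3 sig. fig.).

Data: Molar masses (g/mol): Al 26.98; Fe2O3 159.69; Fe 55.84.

n(Al) = 25.10 / 26.98 = 0.9303 mol
n(Fe2O3) = 52.90 / 159.69 = 0.3313 mol
n/ν for Al = 0.9303/2 = 0.4652
n/ν for Fe2O3 = 0.3313/1 = 0.3313
Smallest n/ν is Fe2O3 → limiting reagent.
theoretical n(Fe) = (2/1) × 0.3313 = 0.6626 mol → 37.00 g
% yield = 33.8 / 37.00 × 100 = 91.35 %

91.4 %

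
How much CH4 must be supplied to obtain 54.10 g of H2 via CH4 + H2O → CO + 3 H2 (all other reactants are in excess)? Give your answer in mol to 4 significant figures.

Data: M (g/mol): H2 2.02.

n(H2) = 54.10 / 2.02 = 26.78 mol
n(CH4) = (1/3) × 26.78 = 8.927 mol

8.927 mol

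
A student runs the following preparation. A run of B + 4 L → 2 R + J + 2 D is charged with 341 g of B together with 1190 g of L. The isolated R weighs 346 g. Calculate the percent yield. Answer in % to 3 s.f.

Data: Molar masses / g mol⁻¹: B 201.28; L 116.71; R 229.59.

44.5 %

n(B) = 341.0 / 201.28 = 1.694 mol
n(L) = 1190 / 116.71 = 10.20 mol
n/ν for B = 1.694/1 = 1.694
n/ν for L = 10.20/4 = 2.550
Smallest n/ν is B → limiting reagent.
theoretical n(R) = (2/1) × 1.694 = 3.388 mol → 777.9 g
% yield = 346 / 777.9 × 100 = 44.48 %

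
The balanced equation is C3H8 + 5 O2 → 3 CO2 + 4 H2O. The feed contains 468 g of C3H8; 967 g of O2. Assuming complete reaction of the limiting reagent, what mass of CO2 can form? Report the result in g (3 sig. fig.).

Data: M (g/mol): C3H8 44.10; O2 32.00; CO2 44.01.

n(C3H8) = 468.0 / 44.10 = 10.61 mol
n(O2) = 967.0 / 32.00 = 30.22 mol
n/ν for C3H8 = 10.61/1 = 10.61
n/ν for O2 = 30.22/5 = 6.044
Smallest n/ν is O2 → limiting reagent.
n(CO2) = (3/5) × 30.22 = 18.13 mol
mass = 18.13 × 44.01 = 797.9 g

798 g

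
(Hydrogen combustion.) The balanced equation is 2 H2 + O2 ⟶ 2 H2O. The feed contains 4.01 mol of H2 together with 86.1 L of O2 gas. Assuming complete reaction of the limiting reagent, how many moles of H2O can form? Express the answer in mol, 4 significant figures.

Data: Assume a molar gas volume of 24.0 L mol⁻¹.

4.010 mol

n(H2) = 4.010 mol
n(O2) = 86.10 / 24.0 = 3.588 mol
n/ν for H2 = 4.010/2 = 2.005
n/ν for O2 = 3.588/1 = 3.588
Smallest n/ν is H2 → limiting reagent.
n(H2O) = (2/2) × 4.010 = 4.010 mol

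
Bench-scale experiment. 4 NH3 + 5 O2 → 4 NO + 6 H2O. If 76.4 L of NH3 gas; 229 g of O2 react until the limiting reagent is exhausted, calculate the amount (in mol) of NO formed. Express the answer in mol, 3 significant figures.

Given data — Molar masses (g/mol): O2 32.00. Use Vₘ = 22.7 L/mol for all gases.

n(NH3) = 76.40 / 22.7 = 3.366 mol
n(O2) = 229.0 / 32.00 = 7.156 mol
n/ν → NH3: 0.8415, O2: 1.431; NH3 is limiting.
n(NO) = (4/4) × 3.366 = 3.366 mol

3.37 mol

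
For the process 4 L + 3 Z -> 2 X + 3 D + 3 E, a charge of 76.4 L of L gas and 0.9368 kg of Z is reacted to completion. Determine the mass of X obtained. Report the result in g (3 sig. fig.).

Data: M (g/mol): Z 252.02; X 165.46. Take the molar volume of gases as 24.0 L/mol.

n(L) = 76.40 / 24.0 = 3.183 mol
n(Z) = 0.9368×1000 / 252.02 = 3.717 mol
n/ν for L = 3.183/4 = 0.7958
n/ν for Z = 3.717/3 = 1.239
Smallest n/ν is L → limiting reagent.
n(X) = (2/4) × 3.183 = 1.592 mol
mass = 1.592 × 165.46 = 263.4 g

263 g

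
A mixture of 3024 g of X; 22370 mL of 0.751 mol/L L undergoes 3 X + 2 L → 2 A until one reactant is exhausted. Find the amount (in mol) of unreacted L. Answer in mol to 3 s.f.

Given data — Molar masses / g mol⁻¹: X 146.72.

n(X) = 3024 / 146.72 = 20.61 mol
n(L) = 0.751 × 22370/1000 = 16.80 mol
n/ν for X = 20.61/3 = 6.870
n/ν for L = 16.80/2 = 8.400
Smallest n/ν is X → limiting reagent.
L consumed = (2/3) × 20.61 = 13.74 mol
L remaining = 16.80 − 13.74 = 3.060 mol

3.06 mol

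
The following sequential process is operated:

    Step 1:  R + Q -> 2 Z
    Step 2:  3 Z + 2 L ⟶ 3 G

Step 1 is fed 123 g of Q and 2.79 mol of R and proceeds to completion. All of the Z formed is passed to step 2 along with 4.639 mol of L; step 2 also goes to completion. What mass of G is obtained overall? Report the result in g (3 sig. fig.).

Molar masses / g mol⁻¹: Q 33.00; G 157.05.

Step 1:
n(Q) = 123.0 / 33.00 = 3.727 mol
n(R) = 2.790 mol
n/ν → Q: 3.727, R: 2.790; R is limiting.
n(Z) produced = (2/1) × 2.790 = 5.580 mol
Step 2:
n(Z) available = 5.580 mol
n(L) = 4.639 mol
n/ν → Z: 1.860, L: 2.320; Z is limiting.
n(G) = (3/3) × 5.580 = 5.580 mol
mass = 5.580 × 157.05 = 876.3 g

876 g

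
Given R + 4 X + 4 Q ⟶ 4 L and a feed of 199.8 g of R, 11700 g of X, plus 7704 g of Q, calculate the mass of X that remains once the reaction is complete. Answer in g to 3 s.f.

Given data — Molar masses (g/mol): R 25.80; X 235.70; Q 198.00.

n(R) = 199.8 / 25.80 = 7.744 mol
n(X) = 11700 / 235.70 = 49.64 mol
n(Q) = 7704 / 198.00 = 38.91 mol
n/ν for R = 7.744/1 = 7.744
n/ν for X = 49.64/4 = 12.41
n/ν for Q = 38.91/4 = 9.728
Smallest n/ν is R → limiting reagent.
X consumed = (4/1) × 7.744 = 30.98 mol
X remaining = 49.64 − 30.98 = 18.66 mol
mass = 18.66 × 235.70 = 4398 g

4400 g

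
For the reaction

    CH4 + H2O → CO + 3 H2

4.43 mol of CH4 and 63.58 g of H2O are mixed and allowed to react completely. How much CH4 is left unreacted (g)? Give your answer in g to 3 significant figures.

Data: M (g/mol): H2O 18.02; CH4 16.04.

14.5 g

n(CH4) = 4.430 mol
n(H2O) = 63.58 / 18.02 = 3.528 mol
n/ν for CH4 = 4.430/1 = 4.430
n/ν for H2O = 3.528/1 = 3.528
Smallest n/ν is H2O → limiting reagent.
CH4 consumed = (1/1) × 3.528 = 3.528 mol
CH4 remaining = 4.430 − 3.528 = 0.9020 mol
mass = 0.9020 × 16.04 = 14.47 g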